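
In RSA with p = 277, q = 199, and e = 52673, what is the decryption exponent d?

8633

φ(n) = (p−1)(q−1) = 276·198 = 54648.
Need d with 52673·d ≡ 1 (mod 54648). Apply the extended Euclidean algorithm:
54648 = 1*52673 + 1975
52673 = 26*1975 + 1323
1975 = 1*1323 + 652
1323 = 2*652 + 19
652 = 34*19 + 6
19 = 3*6 + 1
6 = 6*1 + 0
Back-substitute:
1 = 19 − 3·6
1 = −3·652 + 103·19
1 = 103·1323 − 209·652
1 = −209·1975 + 312·1323
1 = 312·52673 − 8321·1975
1 = −8321·54648 + 8633·52673
So 52673·8633 ≡ 1 (mod 54648), hence d = 8633.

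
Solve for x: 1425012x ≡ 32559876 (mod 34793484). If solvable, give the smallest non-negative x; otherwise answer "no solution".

First find gcd(1425012, 34793484):
34793484 = 24×1425012 + 593196
1425012 = 2×593196 + 238620
593196 = 2×238620 + 115956
238620 = 2×115956 + 6708
115956 = 17×6708 + 1920
6708 = 3×1920 + 948
1920 = 2×948 + 24
948 = 39×24 + 12
24 = 2×12 + 0
gcd = 12 and 12 | 32559876, so solutions exist. Divide through by 12: 118751x ≡ 2713323 (mod 2899457).
Now find 118751⁻¹ mod 2899457:
2899457 = 24*118751 + 49433
118751 = 2*49433 + 19885
49433 = 2*19885 + 9663
19885 = 2*9663 + 559
9663 = 17*559 + 160
559 = 3*160 + 79
160 = 2*79 + 2
79 = 39*2 + 1
2 = 2*1 + 0
Back-substitute:
1 = 79 − 39·2
1 = −39·160 + 79·79
1 = 79·559 − 276·160
1 = −276·9663 + 4771·559
1 = 4771·19885 − 9818·9663
1 = −9818·49433 + 24407·19885
1 = 24407·118751 − 58632·49433
1 = −58632·2899457 + 1431575·118751
So 118751⁻¹ ≡ 1431575 (mod 2899457).
Then x ≡ 1431575·2713323 ≡ 1116164 (mod 2899457); the smallest non-negative solution is x = 1116164.

1116164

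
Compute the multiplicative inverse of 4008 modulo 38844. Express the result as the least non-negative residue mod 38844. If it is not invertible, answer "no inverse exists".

no inverse exists

Compute gcd(4008, 38844):
38844 = 9·4008 + 2772
4008 = 1·2772 + 1236
2772 = 2·1236 + 300
1236 = 4·300 + 36
300 = 8·36 + 12
36 = 3·12 + 0
gcd(4008, 38844) = 12 ≠ 1, so 4008 has no multiplicative inverse modulo 38844.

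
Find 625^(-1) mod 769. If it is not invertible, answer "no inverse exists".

518

Extended Euclidean algorithm:
769 = 1*625 + 144
625 = 4*144 + 49
144 = 2*49 + 46
49 = 1*46 + 3
46 = 15*3 + 1
3 = 3*1 + 0
The gcd is 1. Working backward:
1 = 46 − 15·3
1 = −15·49 + 16·46
1 = 16·144 − 47·49
1 = −47·625 + 204·144
1 = 204·769 − 251·625
Thus 625·(-251) ≡ 1 (mod 769); reducing, -251 mod 769 = 518.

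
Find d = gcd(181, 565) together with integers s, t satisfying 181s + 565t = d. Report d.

Euclidean algorithm:
565 = 3×181 + 22
181 = 8×22 + 5
22 = 4×5 + 2
5 = 2×2 + 1
2 = 2×1 + 0
gcd(181, 565) = 1.
Express as a combination:
1 = 5 − 2·2
1 = −2·22 + 9·5
1 = 9·181 − 74·22
1 = −74·565 + 231·181
So 1 = (-74)·565 + (231)·181.

1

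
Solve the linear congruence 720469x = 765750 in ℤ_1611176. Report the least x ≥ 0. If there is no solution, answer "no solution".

1498902

First find gcd(720469, 1611176):
1611176 = 2*720469 + 170238
720469 = 4*170238 + 39517
170238 = 4*39517 + 12170
39517 = 3*12170 + 3007
12170 = 4*3007 + 142
3007 = 21*142 + 25
142 = 5*25 + 17
25 = 1*17 + 8
17 = 2*8 + 1
8 = 8*1 + 0
gcd = 1, so a unique solution mod 1611176 exists.
Back-substitute for the Bézout coefficients:
1 = 17 − 2·8
1 = −2·25 + 3·17
1 = 3·142 − 17·25
1 = −17·3007 + 360·142
1 = 360·12170 − 1457·3007
1 = −1457·39517 + 4731·12170
1 = 4731·170238 − 20381·39517
1 = −20381·720469 + 86255·170238
1 = 86255·1611176 − 192891·720469
So 720469·(-192891) ≡ 1 (mod 1611176), giving 720469⁻¹ ≡ 1418285.
x ≡ 720469⁻¹·765750 ≡ 1418285·765750 ≡ 1498902 (mod 1611176).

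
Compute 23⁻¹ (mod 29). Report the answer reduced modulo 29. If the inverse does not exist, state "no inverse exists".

24

Run Euclid on (29, 23):
29 = 1*23 + 6
23 = 3*6 + 5
6 = 1*5 + 1
5 = 5*1 + 0
Since gcd(23, 29) = 1, back-substitute to write 1 as a combination:
1 = 6 − 5
1 = −23 + 4·6
1 = 4·29 − 5·23
So 23·(-5) ≡ 1 (mod 29), and -5 ≡ 24 (mod 29).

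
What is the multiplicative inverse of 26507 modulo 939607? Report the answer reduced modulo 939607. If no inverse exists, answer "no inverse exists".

459506

Apply the Euclidean algorithm to 939607 and 26507:
939607 = 35×26507 + 11862
26507 = 2×11862 + 2783
11862 = 4×2783 + 730
2783 = 3×730 + 593
730 = 1×593 + 137
593 = 4×137 + 45
137 = 3×45 + 2
45 = 22×2 + 1
2 = 2×1 + 0
gcd = 1, so the inverse exists. Back-substitute:
1 = 45 − 22·2
1 = −22·137 + 67·45
1 = 67·593 − 290·137
1 = −290·730 + 357·593
1 = 357·2783 − 1361·730
1 = −1361·11862 + 5801·2783
1 = 5801·26507 − 12963·11862
1 = −12963·939607 + 459506·26507
So 26507·459506 ≡ 1 (mod 939607).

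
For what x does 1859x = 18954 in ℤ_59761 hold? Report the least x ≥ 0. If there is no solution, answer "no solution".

First find gcd(1859, 59761):
59761 = 32*1859 + 273
1859 = 6*273 + 221
273 = 1*221 + 52
221 = 4*52 + 13
52 = 4*13 + 0
gcd = 13 and 13 | 18954, so solutions exist. Divide through by 13: 143x ≡ 1458 (mod 4597).
Now find 143⁻¹ mod 4597:
4597 = 32·143 + 21
143 = 6·21 + 17
21 = 1·17 + 4
17 = 4·4 + 1
4 = 4·1 + 0
Back-substitute:
1 = 17 − 4·4
1 = −4·21 + 5·17
1 = 5·143 − 34·21
1 = −34·4597 + 1093·143
So 143⁻¹ ≡ 1093 (mod 4597).
Then x ≡ 1093·1458 ≡ 3032 (mod 4597); the smallest non-negative solution is x = 3032.

3032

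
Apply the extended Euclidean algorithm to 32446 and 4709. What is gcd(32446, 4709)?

Apply Euclid's algorithm to 32446 and 4709:
32446 = 6·4709 + 4192
4709 = 1·4192 + 517
4192 = 8·517 + 56
517 = 9·56 + 13
56 = 4·13 + 4
13 = 3·4 + 1
4 = 4·1 + 0
gcd(32446, 4709) = 1.
Express as a combination:
1 = 13 − 3·4
1 = −3·56 + 13·13
1 = 13·517 − 120·56
1 = −120·4192 + 973·517
1 = 973·4709 − 1093·4192
1 = −1093·32446 + 7531·4709
So 1 = (-1093)·32446 + (7531)·4709.

1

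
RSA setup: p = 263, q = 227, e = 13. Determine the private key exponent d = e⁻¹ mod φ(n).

φ(n) = (p−1)(q−1) = 262·226 = 59212.
Need d with 13·d ≡ 1 (mod 59212). Apply the extended Euclidean algorithm:
59212 = 4554×13 + 10
13 = 1×10 + 3
10 = 3×3 + 1
3 = 3×1 + 0
Back-substitute:
1 = 10 − 3·3
1 = −3·13 + 4·10
1 = 4·59212 − 18219·13
So 13·(-18219) ≡ 1 (mod 59212), hence d ≡ -18219 ≡ 40993 (mod 59212).

40993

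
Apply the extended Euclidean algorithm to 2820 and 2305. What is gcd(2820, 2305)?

5

Apply Euclid's algorithm to 2820 and 2305:
2820 = 1*2305 + 515
2305 = 4*515 + 245
515 = 2*245 + 25
245 = 9*25 + 20
25 = 1*20 + 5
20 = 4*5 + 0
gcd(2820, 2305) = 5.
Express as a combination:
5 = 25 − 20
5 = −245 + 10·25
5 = 10·515 − 21·245
5 = −21·2305 + 94·515
5 = 94·2820 − 115·2305
So 5 = (94)·2820 + (-115)·2305.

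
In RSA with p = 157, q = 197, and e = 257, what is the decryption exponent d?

17489

φ(n) = (p−1)(q−1) = 156·196 = 30576.
Need d with 257·d ≡ 1 (mod 30576). Apply the extended Euclidean algorithm:
30576 = 118*257 + 250
257 = 1*250 + 7
250 = 35*7 + 5
7 = 1*5 + 2
5 = 2*2 + 1
2 = 2*1 + 0
Back-substitute:
1 = 5 − 2·2
1 = −2·7 + 3·5
1 = 3·250 − 107·7
1 = −107·257 + 110·250
1 = 110·30576 − 13087·257
So 257·(-13087) ≡ 1 (mod 30576), hence d ≡ -13087 ≡ 17489 (mod 30576).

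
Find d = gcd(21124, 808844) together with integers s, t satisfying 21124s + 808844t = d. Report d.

4

Repeated division:
808844 = 38·21124 + 6132
21124 = 3·6132 + 2728
6132 = 2·2728 + 676
2728 = 4·676 + 24
676 = 28·24 + 4
24 = 6·4 + 0
gcd(21124, 808844) = 4.
Back-substituting:
4 = 676 − 28·24
4 = −28·2728 + 113·676
4 = 113·6132 − 254·2728
4 = −254·21124 + 875·6132
4 = 875·808844 − 33504·21124
So 4 = (875)·808844 + (-33504)·21124.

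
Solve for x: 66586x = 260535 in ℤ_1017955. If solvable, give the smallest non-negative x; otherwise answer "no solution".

First find gcd(66586, 1017955):
1017955 = 15×66586 + 19165
66586 = 3×19165 + 9091
19165 = 2×9091 + 983
9091 = 9×983 + 244
983 = 4×244 + 7
244 = 34×7 + 6
7 = 1×6 + 1
6 = 6×1 + 0
gcd = 1, so a unique solution mod 1017955 exists.
Back-substitute for the Bézout coefficients:
1 = 7 − 6
1 = −244 + 35·7
1 = 35·983 − 141·244
1 = −141·9091 + 1304·983
1 = 1304·19165 − 2749·9091
1 = −2749·66586 + 9551·19165
1 = 9551·1017955 − 146014·66586
So 66586·(-146014) ≡ 1 (mod 1017955), giving 66586⁻¹ ≡ 871941.
x ≡ 66586⁻¹·260535 ≡ 871941·260535 ≡ 238815 (mod 1017955).

238815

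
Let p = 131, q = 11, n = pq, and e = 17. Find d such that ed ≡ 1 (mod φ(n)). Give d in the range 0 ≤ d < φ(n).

153

φ(n) = (p−1)(q−1) = 130·10 = 1300.
Need d with 17·d ≡ 1 (mod 1300). Apply the extended Euclidean algorithm:
1300 = 76*17 + 8
17 = 2*8 + 1
8 = 8*1 + 0
Back-substitute:
1 = 17 − 2·8
1 = −2·1300 + 153·17
So 17·153 ≡ 1 (mod 1300), hence d = 153.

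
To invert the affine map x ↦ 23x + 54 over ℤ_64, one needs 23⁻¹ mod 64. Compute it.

39

Apply the Euclidean algorithm to 64 and 23:
64 = 2×23 + 18
23 = 1×18 + 5
18 = 3×5 + 3
5 = 1×3 + 2
3 = 1×2 + 1
2 = 2×1 + 0
The gcd is 1. Working backward:
1 = 3 − 2
1 = −5 + 2·3
1 = 2·18 − 7·5
1 = −7·23 + 9·18
1 = 9·64 − 25·23
So 23·(-25) ≡ 1 (mod 64), and -25 ≡ 39 (mod 64).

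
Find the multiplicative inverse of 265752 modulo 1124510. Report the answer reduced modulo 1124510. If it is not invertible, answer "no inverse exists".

Euclidean algorithm on 1124510, 265752:
1124510 = 4×265752 + 61502
265752 = 4×61502 + 19744
61502 = 3×19744 + 2270
19744 = 8×2270 + 1584
2270 = 1×1584 + 686
1584 = 2×686 + 212
686 = 3×212 + 50
212 = 4×50 + 12
50 = 4×12 + 2
12 = 6×2 + 0
gcd(265752, 1124510) = 2 ≠ 1, so 265752 has no multiplicative inverse modulo 1124510.

no inverse exists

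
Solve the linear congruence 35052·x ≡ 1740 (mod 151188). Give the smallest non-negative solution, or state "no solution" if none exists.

First find gcd(35052, 151188):
151188 = 4·35052 + 10980
35052 = 3·10980 + 2112
10980 = 5·2112 + 420
2112 = 5·420 + 12
420 = 35·12 + 0
gcd = 12 and 12 | 1740, so solutions exist. Divide through by 12: 2921x ≡ 145 (mod 12599).
Now find 2921⁻¹ mod 12599:
12599 = 4*2921 + 915
2921 = 3*915 + 176
915 = 5*176 + 35
176 = 5*35 + 1
35 = 35*1 + 0
Back-substitute:
1 = 176 − 5·35
1 = −5·915 + 26·176
1 = 26·2921 − 83·915
1 = −83·12599 + 358·2921
So 2921⁻¹ ≡ 358 (mod 12599).
Then x ≡ 358·145 ≡ 1514 (mod 12599); the smallest non-negative solution is x = 1514.

1514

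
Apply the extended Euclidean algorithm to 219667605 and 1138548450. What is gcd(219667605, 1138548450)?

15

Repeated division:
1138548450 = 5×219667605 + 40210425
219667605 = 5×40210425 + 18615480
40210425 = 2×18615480 + 2979465
18615480 = 6×2979465 + 738690
2979465 = 4×738690 + 24705
738690 = 29×24705 + 22245
24705 = 1×22245 + 2460
22245 = 9×2460 + 105
2460 = 23×105 + 45
105 = 2×45 + 15
45 = 3×15 + 0
gcd(219667605, 1138548450) = 15.
Working backward:
15 = 105 − 2·45
15 = −2·2460 + 47·105
15 = 47·22245 − 425·2460
15 = −425·24705 + 472·22245
15 = 472·738690 − 14113·24705
15 = −14113·2979465 + 56924·738690
15 = 56924·18615480 − 355657·2979465
15 = −355657·40210425 + 768238·18615480
15 = 768238·219667605 − 4196847·40210425
15 = −4196847·1138548450 + 21752473·219667605
So 15 = (-4196847)·1138548450 + (21752473)·219667605.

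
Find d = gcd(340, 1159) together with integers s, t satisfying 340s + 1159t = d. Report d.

1

Euclidean algorithm:
1159 = 3×340 + 139
340 = 2×139 + 62
139 = 2×62 + 15
62 = 4×15 + 2
15 = 7×2 + 1
2 = 2×1 + 0
gcd(340, 1159) = 1.
Express as a combination:
1 = 15 − 7·2
1 = −7·62 + 29·15
1 = 29·139 − 65·62
1 = −65·340 + 159·139
1 = 159·1159 − 542·340
So 1 = (159)·1159 + (-542)·340.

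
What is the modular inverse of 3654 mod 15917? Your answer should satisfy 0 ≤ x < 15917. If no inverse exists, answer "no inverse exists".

Extended Euclidean algorithm:
15917 = 4×3654 + 1301
3654 = 2×1301 + 1052
1301 = 1×1052 + 249
1052 = 4×249 + 56
249 = 4×56 + 25
56 = 2×25 + 6
25 = 4×6 + 1
6 = 6×1 + 0
Since gcd(3654, 15917) = 1, back-substitute to write 1 as a combination:
1 = 25 − 4·6
1 = −4·56 + 9·25
1 = 9·249 − 40·56
1 = −40·1052 + 169·249
1 = 169·1301 − 209·1052
1 = −209·3654 + 587·1301
1 = 587·15917 − 2557·3654
Thus 3654·(-2557) ≡ 1 (mod 15917); reducing, -2557 mod 15917 = 13360.

13360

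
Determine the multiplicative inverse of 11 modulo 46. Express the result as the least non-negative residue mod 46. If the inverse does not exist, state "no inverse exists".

Extended Euclidean algorithm:
46 = 4×11 + 2
11 = 5×2 + 1
2 = 2×1 + 0
Since gcd(11, 46) = 1, back-substitute to write 1 as a combination:
1 = 11 − 5·2
1 = −5·46 + 21·11
So 11·21 ≡ 1 (mod 46).

21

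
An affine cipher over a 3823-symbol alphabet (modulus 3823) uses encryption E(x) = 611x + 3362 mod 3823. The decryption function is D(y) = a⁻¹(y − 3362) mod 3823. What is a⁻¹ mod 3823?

gcd(3823, 611) by repeated division:
3823 = 6*611 + 157
611 = 3*157 + 140
157 = 1*140 + 17
140 = 8*17 + 4
17 = 4*4 + 1
4 = 4*1 + 0
The gcd is 1. Working backward:
1 = 17 − 4·4
1 = −4·140 + 33·17
1 = 33·157 − 37·140
1 = −37·611 + 144·157
1 = 144·3823 − 901·611
Hence 611⁻¹ ≡ -901 ≡ 2922 (mod 3823).

2922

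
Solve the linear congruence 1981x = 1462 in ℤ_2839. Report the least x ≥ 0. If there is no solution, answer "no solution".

First find gcd(1981, 2839):
2839 = 1*1981 + 858
1981 = 2*858 + 265
858 = 3*265 + 63
265 = 4*63 + 13
63 = 4*13 + 11
13 = 1*11 + 2
11 = 5*2 + 1
2 = 2*1 + 0
gcd = 1, so a unique solution mod 2839 exists.
Back-substitute for the Bézout coefficients:
1 = 11 − 5·2
1 = −5·13 + 6·11
1 = 6·63 − 29·13
1 = −29·265 + 122·63
1 = 122·858 − 395·265
1 = −395·1981 + 912·858
1 = 912·2839 − 1307·1981
So 1981·(-1307) ≡ 1 (mod 2839), giving 1981⁻¹ ≡ 1532.
x ≡ 1981⁻¹·1462 ≡ 1532·1462 ≡ 2652 (mod 2839).

2652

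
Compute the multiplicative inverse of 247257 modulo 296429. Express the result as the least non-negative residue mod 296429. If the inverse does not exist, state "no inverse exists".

Run Euclid on (296429, 247257):
296429 = 1×247257 + 49172
247257 = 5×49172 + 1397
49172 = 35×1397 + 277
1397 = 5×277 + 12
277 = 23×12 + 1
12 = 12×1 + 0
Since gcd(247257, 296429) = 1, back-substitute to write 1 as a combination:
1 = 277 − 23·12
1 = −23·1397 + 116·277
1 = 116·49172 − 4083·1397
1 = −4083·247257 + 20531·49172
1 = 20531·296429 − 24614·247257
Thus 247257·(-24614) ≡ 1 (mod 296429); reducing, -24614 mod 296429 = 271815.

271815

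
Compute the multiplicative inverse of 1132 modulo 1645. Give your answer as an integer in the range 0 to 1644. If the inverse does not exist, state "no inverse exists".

Run Euclid on (1645, 1132):
1645 = 1·1132 + 513
1132 = 2·513 + 106
513 = 4·106 + 89
106 = 1·89 + 17
89 = 5·17 + 4
17 = 4·4 + 1
4 = 4·1 + 0
Since gcd(1132, 1645) = 1, back-substitute to write 1 as a combination:
1 = 17 − 4·4
1 = −4·89 + 21·17
1 = 21·106 − 25·89
1 = −25·513 + 121·106
1 = 121·1132 − 267·513
1 = −267·1645 + 388·1132
So 1132·388 ≡ 1 (mod 1645).

388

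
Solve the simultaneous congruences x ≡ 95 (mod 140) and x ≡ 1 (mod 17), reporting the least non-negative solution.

Write x = 95 + 140·k. Then 140·k ≡ 1 − 95 ≡ 8 (mod 17).
Need 140⁻¹ mod 17. Extended Euclid on (17, 4):
17 = 4·4 + 1
4 = 4·1 + 0
Back-substitute:
1 = 17 − 4·4
140⁻¹ ≡ 13 (mod 17), so k ≡ 13·8 ≡ 2 (mod 17).
x = 95 + 140·2 = 375.

375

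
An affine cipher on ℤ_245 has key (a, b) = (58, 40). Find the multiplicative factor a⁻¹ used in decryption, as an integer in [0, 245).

Apply the Euclidean algorithm to 245 and 58:
245 = 4×58 + 13
58 = 4×13 + 6
13 = 2×6 + 1
6 = 6×1 + 0
The gcd is 1. Working backward:
1 = 13 − 2·6
1 = −2·58 + 9·13
1 = 9·245 − 38·58
So 58·(-38) ≡ 1 (mod 245), and -38 ≡ 207 (mod 245).

207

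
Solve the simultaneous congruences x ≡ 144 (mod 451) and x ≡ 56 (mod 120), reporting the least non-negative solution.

Write x = 144 + 451·k. Then 451·k ≡ 56 − 144 ≡ 32 (mod 120).
Need 451⁻¹ mod 120. Extended Euclid on (120, 91):
120 = 1×91 + 29
91 = 3×29 + 4
29 = 7×4 + 1
4 = 4×1 + 0
Back-substitute:
1 = 29 − 7·4
1 = −7·91 + 22·29
1 = 22·120 − 29·91
451⁻¹ ≡ 91 (mod 120), so k ≡ 91·32 ≡ 32 (mod 120).
x = 144 + 451·32 = 14576.

14576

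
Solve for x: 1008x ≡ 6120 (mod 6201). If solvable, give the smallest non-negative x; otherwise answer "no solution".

First find gcd(1008, 6201):
6201 = 6×1008 + 153
1008 = 6×153 + 90
153 = 1×90 + 63
90 = 1×63 + 27
63 = 2×27 + 9
27 = 3×9 + 0
gcd = 9 and 9 | 6120, so solutions exist. Divide through by 9: 112x ≡ 680 (mod 689).
Now find 112⁻¹ mod 689:
689 = 6·112 + 17
112 = 6·17 + 10
17 = 1·10 + 7
10 = 1·7 + 3
7 = 2·3 + 1
3 = 3·1 + 0
Back-substitute:
1 = 7 − 2·3
1 = −2·10 + 3·7
1 = 3·17 − 5·10
1 = −5·112 + 33·17
1 = 33·689 − 203·112
So 112·(-203) ≡ 1 (mod 689), i.e. 112⁻¹ ≡ 486.
Then x ≡ 486·680 ≡ 449 (mod 689); the smallest non-negative solution is x = 449.

449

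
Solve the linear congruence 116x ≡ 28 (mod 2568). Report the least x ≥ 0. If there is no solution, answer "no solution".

443

First find gcd(116, 2568):
2568 = 22×116 + 16
116 = 7×16 + 4
16 = 4×4 + 0
gcd = 4 and 4 | 28, so solutions exist. Divide through by 4: 29x ≡ 7 (mod 642).
Now find 29⁻¹ mod 642:
642 = 22·29 + 4
29 = 7·4 + 1
4 = 4·1 + 0
Back-substitute:
1 = 29 − 7·4
1 = −7·642 + 155·29
So 29⁻¹ ≡ 155 (mod 642).
Then x ≡ 155·7 ≡ 443 (mod 642); the smallest non-negative solution is x = 443.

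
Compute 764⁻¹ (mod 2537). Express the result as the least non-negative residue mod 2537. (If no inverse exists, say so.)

Apply the Euclidean algorithm to 2537 and 764:
2537 = 3×764 + 245
764 = 3×245 + 29
245 = 8×29 + 13
29 = 2×13 + 3
13 = 4×3 + 1
3 = 3×1 + 0
Since gcd(764, 2537) = 1, back-substitute to write 1 as a combination:
1 = 13 − 4·3
1 = −4·29 + 9·13
1 = 9·245 − 76·29
1 = −76·764 + 237·245
1 = 237·2537 − 787·764
So 764·(-787) ≡ 1 (mod 2537), and -787 ≡ 1750 (mod 2537).

1750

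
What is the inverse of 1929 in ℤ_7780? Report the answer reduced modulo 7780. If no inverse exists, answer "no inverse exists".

6929

gcd(7780, 1929) by repeated division:
7780 = 4·1929 + 64
1929 = 30·64 + 9
64 = 7·9 + 1
9 = 9·1 + 0
Since gcd(1929, 7780) = 1, back-substitute to write 1 as a combination:
1 = 64 − 7·9
1 = −7·1929 + 211·64
1 = 211·7780 − 851·1929
So 1929·(-851) ≡ 1 (mod 7780), and -851 ≡ 6929 (mod 7780).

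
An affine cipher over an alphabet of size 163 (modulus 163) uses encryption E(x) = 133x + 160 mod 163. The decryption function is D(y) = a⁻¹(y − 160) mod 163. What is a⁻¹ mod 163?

Apply the Euclidean algorithm to 163 and 133:
163 = 1*133 + 30
133 = 4*30 + 13
30 = 2*13 + 4
13 = 3*4 + 1
4 = 4*1 + 0
gcd = 1, so the inverse exists. Back-substitute:
1 = 13 − 3·4
1 = −3·30 + 7·13
1 = 7·133 − 31·30
1 = −31·163 + 38·133
So 133·38 ≡ 1 (mod 163).

38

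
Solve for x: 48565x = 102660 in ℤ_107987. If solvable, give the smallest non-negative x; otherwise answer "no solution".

gcd(48565, 107987):
107987 = 2×48565 + 10857
48565 = 4×10857 + 5137
10857 = 2×5137 + 583
5137 = 8×583 + 473
583 = 1×473 + 110
473 = 4×110 + 33
110 = 3×33 + 11
33 = 3×11 + 0
gcd = 11, but 11 ∤ 102660, so the congruence has no solution.

no solution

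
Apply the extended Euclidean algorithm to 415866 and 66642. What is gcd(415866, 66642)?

6

Repeated division:
415866 = 6·66642 + 16014
66642 = 4·16014 + 2586
16014 = 6·2586 + 498
2586 = 5·498 + 96
498 = 5·96 + 18
96 = 5·18 + 6
18 = 3·6 + 0
gcd(415866, 66642) = 6.
Working backward:
6 = 96 − 5·18
6 = −5·498 + 26·96
6 = 26·2586 − 135·498
6 = −135·16014 + 836·2586
6 = 836·66642 − 3479·16014
6 = −3479·415866 + 21710·66642
So 6 = (-3479)·415866 + (21710)·66642.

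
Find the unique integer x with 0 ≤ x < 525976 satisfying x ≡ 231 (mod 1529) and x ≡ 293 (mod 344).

327437

Write x = 231 + 1529·k. Then 1529·k ≡ 293 − 231 ≡ 62 (mod 344).
Need 1529⁻¹ mod 344. Extended Euclid on (344, 153):
344 = 2×153 + 38
153 = 4×38 + 1
38 = 38×1 + 0
Back-substitute:
1 = 153 − 4·38
1 = −4·344 + 9·153
1529⁻¹ ≡ 9 (mod 344), so k ≡ 9·62 ≡ 214 (mod 344).
x = 231 + 1529·214 = 327437.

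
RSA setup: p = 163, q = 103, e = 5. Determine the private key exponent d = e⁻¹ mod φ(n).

φ(n) = (p−1)(q−1) = 162·102 = 16524.
Need d with 5·d ≡ 1 (mod 16524). Apply the extended Euclidean algorithm:
16524 = 3304·5 + 4
5 = 1·4 + 1
4 = 4·1 + 0
Back-substitute:
1 = 5 − 4
1 = −16524 + 3305·5
So 5·3305 ≡ 1 (mod 16524), hence d = 3305.

3305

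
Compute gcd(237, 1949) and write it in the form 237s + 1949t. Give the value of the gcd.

1

Repeated division:
1949 = 8*237 + 53
237 = 4*53 + 25
53 = 2*25 + 3
25 = 8*3 + 1
3 = 3*1 + 0
gcd(237, 1949) = 1.
Working backward:
1 = 25 − 8·3
1 = −8·53 + 17·25
1 = 17·237 − 76·53
1 = −76·1949 + 625·237
So 1 = (-76)·1949 + (625)·237.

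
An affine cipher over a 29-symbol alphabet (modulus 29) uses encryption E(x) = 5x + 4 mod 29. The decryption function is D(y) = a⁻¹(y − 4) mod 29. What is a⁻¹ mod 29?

Extended Euclidean algorithm:
29 = 5×5 + 4
5 = 1×4 + 1
4 = 4×1 + 0
The gcd is 1. Working backward:
1 = 5 − 4
1 = −29 + 6·5
So 5·6 ≡ 1 (mod 29).

6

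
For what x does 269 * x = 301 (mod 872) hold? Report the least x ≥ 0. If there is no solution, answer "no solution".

First find gcd(269, 872):
872 = 3*269 + 65
269 = 4*65 + 9
65 = 7*9 + 2
9 = 4*2 + 1
2 = 2*1 + 0
gcd = 1, so a unique solution mod 872 exists.
Back-substitute for the Bézout coefficients:
1 = 9 − 4·2
1 = −4·65 + 29·9
1 = 29·269 − 120·65
1 = −120·872 + 389·269
So 269·(389) ≡ 1 (mod 872), giving 269⁻¹ ≡ 389.
x ≡ 269⁻¹·301 ≡ 389·301 ≡ 241 (mod 872).

241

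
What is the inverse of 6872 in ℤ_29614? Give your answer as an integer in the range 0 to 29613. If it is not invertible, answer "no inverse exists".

no inverse exists

Euclidean algorithm on 29614, 6872:
29614 = 4×6872 + 2126
6872 = 3×2126 + 494
2126 = 4×494 + 150
494 = 3×150 + 44
150 = 3×44 + 18
44 = 2×18 + 8
18 = 2×8 + 2
8 = 4×2 + 0
Since gcd = 2 > 1, 6872 is not a unit mod 29614.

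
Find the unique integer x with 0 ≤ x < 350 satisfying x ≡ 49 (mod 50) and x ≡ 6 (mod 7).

349

Write x = 49 + 50·k. Then 50·k ≡ 6 − 49 ≡ 6 (mod 7).
Need 50⁻¹ mod 7. Extended Euclid on (7, 1):
7 = 7·1 + 0
50⁻¹ ≡ 1 (mod 7), so k ≡ 1·6 ≡ 6 (mod 7).
x = 49 + 50·6 = 349.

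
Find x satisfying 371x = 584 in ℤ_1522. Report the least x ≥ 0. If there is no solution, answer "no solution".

1060

First find gcd(371, 1522):
1522 = 4*371 + 38
371 = 9*38 + 29
38 = 1*29 + 9
29 = 3*9 + 2
9 = 4*2 + 1
2 = 2*1 + 0
gcd = 1, so a unique solution mod 1522 exists.
Back-substitute for the Bézout coefficients:
1 = 9 − 4·2
1 = −4·29 + 13·9
1 = 13·38 − 17·29
1 = −17·371 + 166·38
1 = 166·1522 − 681·371
So 371·(-681) ≡ 1 (mod 1522), giving 371⁻¹ ≡ 841.
x ≡ 371⁻¹·584 ≡ 841·584 ≡ 1060 (mod 1522).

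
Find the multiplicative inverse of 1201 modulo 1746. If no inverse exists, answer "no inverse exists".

gcd(1746, 1201) by repeated division:
1746 = 1*1201 + 545
1201 = 2*545 + 111
545 = 4*111 + 101
111 = 1*101 + 10
101 = 10*10 + 1
10 = 10*1 + 0
The gcd is 1. Working backward:
1 = 101 − 10·10
1 = −10·111 + 11·101
1 = 11·545 − 54·111
1 = −54·1201 + 119·545
1 = 119·1746 − 173·1201
So 1201·(-173) ≡ 1 (mod 1746), and -173 ≡ 1573 (mod 1746).

1573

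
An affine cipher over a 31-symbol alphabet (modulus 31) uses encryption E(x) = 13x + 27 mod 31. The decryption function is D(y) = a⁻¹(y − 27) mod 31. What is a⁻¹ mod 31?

12

Extended Euclidean algorithm:
31 = 2*13 + 5
13 = 2*5 + 3
5 = 1*3 + 2
3 = 1*2 + 1
2 = 2*1 + 0
Since gcd(13, 31) = 1, back-substitute to write 1 as a combination:
1 = 3 − 2
1 = −5 + 2·3
1 = 2·13 − 5·5
1 = −5·31 + 12·13
So 13·12 ≡ 1 (mod 31).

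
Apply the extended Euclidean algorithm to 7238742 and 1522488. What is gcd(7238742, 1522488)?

6

Repeated division:
7238742 = 4*1522488 + 1148790
1522488 = 1*1148790 + 373698
1148790 = 3*373698 + 27696
373698 = 13*27696 + 13650
27696 = 2*13650 + 396
13650 = 34*396 + 186
396 = 2*186 + 24
186 = 7*24 + 18
24 = 1*18 + 6
18 = 3*6 + 0
gcd(7238742, 1522488) = 6.
Working backward:
6 = 24 − 18
6 = −186 + 8·24
6 = 8·396 − 17·186
6 = −17·13650 + 586·396
6 = 586·27696 − 1189·13650
6 = −1189·373698 + 16043·27696
6 = 16043·1148790 − 49318·373698
6 = −49318·1522488 + 65361·1148790
6 = 65361·7238742 − 310762·1522488
So 6 = (65361)·7238742 + (-310762)·1522488.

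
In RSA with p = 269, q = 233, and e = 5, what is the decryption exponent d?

49741

φ(n) = (p−1)(q−1) = 268·232 = 62176.
Need d with 5·d ≡ 1 (mod 62176). Apply the extended Euclidean algorithm:
62176 = 12435*5 + 1
5 = 5*1 + 0
Back-substitute:
1 = 62176 − 12435·5
So 5·(-12435) ≡ 1 (mod 62176), hence d ≡ -12435 ≡ 49741 (mod 62176).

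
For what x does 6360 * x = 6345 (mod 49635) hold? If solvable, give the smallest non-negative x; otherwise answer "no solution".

1476

First find gcd(6360, 49635):
49635 = 7*6360 + 5115
6360 = 1*5115 + 1245
5115 = 4*1245 + 135
1245 = 9*135 + 30
135 = 4*30 + 15
30 = 2*15 + 0
gcd = 15 and 15 | 6345, so solutions exist. Divide through by 15: 424x ≡ 423 (mod 3309).
Now find 424⁻¹ mod 3309:
3309 = 7·424 + 341
424 = 1·341 + 83
341 = 4·83 + 9
83 = 9·9 + 2
9 = 4·2 + 1
2 = 2·1 + 0
Back-substitute:
1 = 9 − 4·2
1 = −4·83 + 37·9
1 = 37·341 − 152·83
1 = −152·424 + 189·341
1 = 189·3309 − 1475·424
So 424·(-1475) ≡ 1 (mod 3309), i.e. 424⁻¹ ≡ 1834.
Then x ≡ 1834·423 ≡ 1476 (mod 3309); the smallest non-negative solution is x = 1476.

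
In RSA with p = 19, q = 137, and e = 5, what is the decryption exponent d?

1469

φ(n) = (p−1)(q−1) = 18·136 = 2448.
Need d with 5·d ≡ 1 (mod 2448). Apply the extended Euclidean algorithm:
2448 = 489·5 + 3
5 = 1·3 + 2
3 = 1·2 + 1
2 = 2·1 + 0
Back-substitute:
1 = 3 − 2
1 = −5 + 2·3
1 = 2·2448 − 979·5
So 5·(-979) ≡ 1 (mod 2448), hence d ≡ -979 ≡ 1469 (mod 2448).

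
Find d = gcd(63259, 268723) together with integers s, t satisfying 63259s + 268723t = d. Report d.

Euclidean algorithm:
268723 = 4*63259 + 15687
63259 = 4*15687 + 511
15687 = 30*511 + 357
511 = 1*357 + 154
357 = 2*154 + 49
154 = 3*49 + 7
49 = 7*7 + 0
gcd(63259, 268723) = 7.
Express as a combination:
7 = 154 − 3·49
7 = −3·357 + 7·154
7 = 7·511 − 10·357
7 = −10·15687 + 307·511
7 = 307·63259 − 1238·15687
7 = −1238·268723 + 5259·63259
So 7 = (-1238)·268723 + (5259)·63259.

7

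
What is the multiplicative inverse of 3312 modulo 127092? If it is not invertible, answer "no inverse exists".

Euclidean algorithm on 127092, 3312:
127092 = 38*3312 + 1236
3312 = 2*1236 + 840
1236 = 1*840 + 396
840 = 2*396 + 48
396 = 8*48 + 12
48 = 4*12 + 0
Since gcd = 12 > 1, 3312 is not a unit mod 127092.

no inverse exists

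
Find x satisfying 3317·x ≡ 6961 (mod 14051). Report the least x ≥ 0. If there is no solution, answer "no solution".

108

First find gcd(3317, 14051):
14051 = 4*3317 + 783
3317 = 4*783 + 185
783 = 4*185 + 43
185 = 4*43 + 13
43 = 3*13 + 4
13 = 3*4 + 1
4 = 4*1 + 0
gcd = 1, so a unique solution mod 14051 exists.
Back-substitute for the Bézout coefficients:
1 = 13 − 3·4
1 = −3·43 + 10·13
1 = 10·185 − 43·43
1 = −43·783 + 182·185
1 = 182·3317 − 771·783
1 = −771·14051 + 3266·3317
So 3317·(3266) ≡ 1 (mod 14051), giving 3317⁻¹ ≡ 3266.
x ≡ 3317⁻¹·6961 ≡ 3266·6961 ≡ 108 (mod 14051).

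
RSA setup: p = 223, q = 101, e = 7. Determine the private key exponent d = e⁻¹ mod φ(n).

6343

φ(n) = (p−1)(q−1) = 222·100 = 22200.
Need d with 7·d ≡ 1 (mod 22200). Apply the extended Euclidean algorithm:
22200 = 3171*7 + 3
7 = 2*3 + 1
3 = 3*1 + 0
Back-substitute:
1 = 7 − 2·3
1 = −2·22200 + 6343·7
So 7·6343 ≡ 1 (mod 22200), hence d = 6343.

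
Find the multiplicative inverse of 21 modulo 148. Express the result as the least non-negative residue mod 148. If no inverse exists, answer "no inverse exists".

gcd(148, 21) by repeated division:
148 = 7·21 + 1
21 = 21·1 + 0
gcd = 1, so the inverse exists. Back-substitute:
1 = 148 − 7·21
Hence 21⁻¹ ≡ -7 ≡ 141 (mod 148).

141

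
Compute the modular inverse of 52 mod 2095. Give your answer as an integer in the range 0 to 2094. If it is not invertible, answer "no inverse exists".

1813

Extended Euclidean algorithm:
2095 = 40×52 + 15
52 = 3×15 + 7
15 = 2×7 + 1
7 = 7×1 + 0
The gcd is 1. Working backward:
1 = 15 − 2·7
1 = −2·52 + 7·15
1 = 7·2095 − 282·52
Thus 52·(-282) ≡ 1 (mod 2095); reducing, -282 mod 2095 = 1813.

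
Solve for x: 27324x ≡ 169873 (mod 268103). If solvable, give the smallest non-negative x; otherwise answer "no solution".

15205

First find gcd(27324, 268103):
268103 = 9*27324 + 22187
27324 = 1*22187 + 5137
22187 = 4*5137 + 1639
5137 = 3*1639 + 220
1639 = 7*220 + 99
220 = 2*99 + 22
99 = 4*22 + 11
22 = 2*11 + 0
gcd = 11 and 11 | 169873, so solutions exist. Divide through by 11: 2484x ≡ 15443 (mod 24373).
Now find 2484⁻¹ mod 24373:
24373 = 9×2484 + 2017
2484 = 1×2017 + 467
2017 = 4×467 + 149
467 = 3×149 + 20
149 = 7×20 + 9
20 = 2×9 + 2
9 = 4×2 + 1
2 = 2×1 + 0
Back-substitute:
1 = 9 − 4·2
1 = −4·20 + 9·9
1 = 9·149 − 67·20
1 = −67·467 + 210·149
1 = 210·2017 − 907·467
1 = −907·2484 + 1117·2017
1 = 1117·24373 − 10960·2484
So 2484·(-10960) ≡ 1 (mod 24373), i.e. 2484⁻¹ ≡ 13413.
Then x ≡ 13413·15443 ≡ 15205 (mod 24373); the smallest non-negative solution is x = 15205.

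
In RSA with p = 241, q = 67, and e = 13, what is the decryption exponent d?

φ(n) = (p−1)(q−1) = 240·66 = 15840.
Need d with 13·d ≡ 1 (mod 15840). Apply the extended Euclidean algorithm:
15840 = 1218*13 + 6
13 = 2*6 + 1
6 = 6*1 + 0
Back-substitute:
1 = 13 − 2·6
1 = −2·15840 + 2437·13
So 13·2437 ≡ 1 (mod 15840), hence d = 2437.

2437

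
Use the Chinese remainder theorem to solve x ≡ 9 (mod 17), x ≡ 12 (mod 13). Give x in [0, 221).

Write x = 9 + 17·k. Then 17·k ≡ 12 − 9 ≡ 3 (mod 13).
Need 17⁻¹ mod 13. Extended Euclid on (13, 4):
13 = 3·4 + 1
4 = 4·1 + 0
Back-substitute:
1 = 13 − 3·4
17⁻¹ ≡ 10 (mod 13), so k ≡ 10·3 ≡ 4 (mod 13).
x = 9 + 17·4 = 77.

77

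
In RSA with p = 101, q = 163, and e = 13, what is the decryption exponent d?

7477

φ(n) = (p−1)(q−1) = 100·162 = 16200.
Need d with 13·d ≡ 1 (mod 16200). Apply the extended Euclidean algorithm:
16200 = 1246×13 + 2
13 = 6×2 + 1
2 = 2×1 + 0
Back-substitute:
1 = 13 − 6·2
1 = −6·16200 + 7477·13
So 13·7477 ≡ 1 (mod 16200), hence d = 7477.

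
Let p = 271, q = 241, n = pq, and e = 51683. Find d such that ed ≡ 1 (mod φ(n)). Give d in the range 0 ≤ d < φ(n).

42347

φ(n) = (p−1)(q−1) = 270·240 = 64800.
Need d with 51683·d ≡ 1 (mod 64800). Apply the extended Euclidean algorithm:
64800 = 1×51683 + 13117
51683 = 3×13117 + 12332
13117 = 1×12332 + 785
12332 = 15×785 + 557
785 = 1×557 + 228
557 = 2×228 + 101
228 = 2×101 + 26
101 = 3×26 + 23
26 = 1×23 + 3
23 = 7×3 + 2
3 = 1×2 + 1
2 = 2×1 + 0
Back-substitute:
1 = 3 − 2
1 = −23 + 8·3
1 = 8·26 − 9·23
1 = −9·101 + 35·26
1 = 35·228 − 79·101
1 = −79·557 + 193·228
1 = 193·785 − 272·557
1 = −272·12332 + 4273·785
1 = 4273·13117 − 4545·12332
1 = −4545·51683 + 17908·13117
1 = 17908·64800 − 22453·51683
So 51683·(-22453) ≡ 1 (mod 64800), hence d ≡ -22453 ≡ 42347 (mod 64800).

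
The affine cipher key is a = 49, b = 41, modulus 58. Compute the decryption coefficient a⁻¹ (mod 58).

Apply the Euclidean algorithm to 58 and 49:
58 = 1×49 + 9
49 = 5×9 + 4
9 = 2×4 + 1
4 = 4×1 + 0
gcd = 1, so the inverse exists. Back-substitute:
1 = 9 − 2·4
1 = −2·49 + 11·9
1 = 11·58 − 13·49
Thus 49·(-13) ≡ 1 (mod 58); reducing, -13 mod 58 = 45.

45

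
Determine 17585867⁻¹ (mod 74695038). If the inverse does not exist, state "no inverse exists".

71588897

Run Euclid on (74695038, 17585867):
74695038 = 4×17585867 + 4351570
17585867 = 4×4351570 + 179587
4351570 = 24×179587 + 41482
179587 = 4×41482 + 13659
41482 = 3×13659 + 505
13659 = 27×505 + 24
505 = 21×24 + 1
24 = 24×1 + 0
Since gcd(17585867, 74695038) = 1, back-substitute to write 1 as a combination:
1 = 505 − 21·24
1 = −21·13659 + 568·505
1 = 568·41482 − 1725·13659
1 = −1725·179587 + 7468·41482
1 = 7468·4351570 − 180957·179587
1 = −180957·17585867 + 731296·4351570
1 = 731296·74695038 − 3106141·17585867
Hence 17585867⁻¹ ≡ -3106141 ≡ 71588897 (mod 74695038).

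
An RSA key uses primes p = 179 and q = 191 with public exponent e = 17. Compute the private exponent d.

23873

φ(n) = (p−1)(q−1) = 178·190 = 33820.
Need d with 17·d ≡ 1 (mod 33820). Apply the extended Euclidean algorithm:
33820 = 1989×17 + 7
17 = 2×7 + 3
7 = 2×3 + 1
3 = 3×1 + 0
Back-substitute:
1 = 7 − 2·3
1 = −2·17 + 5·7
1 = 5·33820 − 9947·17
So 17·(-9947) ≡ 1 (mod 33820), hence d ≡ -9947 ≡ 23873 (mod 33820).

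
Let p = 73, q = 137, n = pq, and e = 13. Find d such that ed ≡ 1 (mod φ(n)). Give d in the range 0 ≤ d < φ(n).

φ(n) = (p−1)(q−1) = 72·136 = 9792.
Need d with 13·d ≡ 1 (mod 9792). Apply the extended Euclidean algorithm:
9792 = 753·13 + 3
13 = 4·3 + 1
3 = 3·1 + 0
Back-substitute:
1 = 13 − 4·3
1 = −4·9792 + 3013·13
So 13·3013 ≡ 1 (mod 9792), hence d = 3013.

3013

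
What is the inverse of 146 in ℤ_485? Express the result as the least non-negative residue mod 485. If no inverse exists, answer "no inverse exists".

Extended Euclidean algorithm:
485 = 3×146 + 47
146 = 3×47 + 5
47 = 9×5 + 2
5 = 2×2 + 1
2 = 2×1 + 0
Since gcd(146, 485) = 1, back-substitute to write 1 as a combination:
1 = 5 − 2·2
1 = −2·47 + 19·5
1 = 19·146 − 59·47
1 = −59·485 + 196·146
So 146·196 ≡ 1 (mod 485).

196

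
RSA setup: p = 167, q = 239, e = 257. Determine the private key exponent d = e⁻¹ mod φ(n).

φ(n) = (p−1)(q−1) = 166·238 = 39508.
Need d with 257·d ≡ 1 (mod 39508). Apply the extended Euclidean algorithm:
39508 = 153·257 + 187
257 = 1·187 + 70
187 = 2·70 + 47
70 = 1·47 + 23
47 = 2·23 + 1
23 = 23·1 + 0
Back-substitute:
1 = 47 − 2·23
1 = −2·70 + 3·47
1 = 3·187 − 8·70
1 = −8·257 + 11·187
1 = 11·39508 − 1691·257
So 257·(-1691) ≡ 1 (mod 39508), hence d ≡ -1691 ≡ 37817 (mod 39508).

37817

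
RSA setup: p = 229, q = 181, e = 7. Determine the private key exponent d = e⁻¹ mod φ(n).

φ(n) = (p−1)(q−1) = 228·180 = 41040.
Need d with 7·d ≡ 1 (mod 41040). Apply the extended Euclidean algorithm:
41040 = 5862·7 + 6
7 = 1·6 + 1
6 = 6·1 + 0
Back-substitute:
1 = 7 − 6
1 = −41040 + 5863·7
So 7·5863 ≡ 1 (mod 41040), hence d = 5863.

5863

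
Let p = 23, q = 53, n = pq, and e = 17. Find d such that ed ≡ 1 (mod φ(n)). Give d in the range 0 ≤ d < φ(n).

φ(n) = (p−1)(q−1) = 22·52 = 1144.
Need d with 17·d ≡ 1 (mod 1144). Apply the extended Euclidean algorithm:
1144 = 67*17 + 5
17 = 3*5 + 2
5 = 2*2 + 1
2 = 2*1 + 0
Back-substitute:
1 = 5 − 2·2
1 = −2·17 + 7·5
1 = 7·1144 − 471·17
So 17·(-471) ≡ 1 (mod 1144), hence d ≡ -471 ≡ 673 (mod 1144).

673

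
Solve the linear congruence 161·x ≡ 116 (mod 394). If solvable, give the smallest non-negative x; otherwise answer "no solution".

First find gcd(161, 394):
394 = 2·161 + 72
161 = 2·72 + 17
72 = 4·17 + 4
17 = 4·4 + 1
4 = 4·1 + 0
gcd = 1, so a unique solution mod 394 exists.
Back-substitute for the Bézout coefficients:
1 = 17 − 4·4
1 = −4·72 + 17·17
1 = 17·161 − 38·72
1 = −38·394 + 93·161
So 161·(93) ≡ 1 (mod 394), giving 161⁻¹ ≡ 93.
x ≡ 161⁻¹·116 ≡ 93·116 ≡ 150 (mod 394).

150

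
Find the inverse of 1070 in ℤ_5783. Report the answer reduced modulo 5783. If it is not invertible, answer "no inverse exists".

4394

Apply the Euclidean algorithm to 5783 and 1070:
5783 = 5*1070 + 433
1070 = 2*433 + 204
433 = 2*204 + 25
204 = 8*25 + 4
25 = 6*4 + 1
4 = 4*1 + 0
gcd = 1, so the inverse exists. Back-substitute:
1 = 25 − 6·4
1 = −6·204 + 49·25
1 = 49·433 − 104·204
1 = −104·1070 + 257·433
1 = 257·5783 − 1389·1070
Hence 1070⁻¹ ≡ -1389 ≡ 4394 (mod 5783).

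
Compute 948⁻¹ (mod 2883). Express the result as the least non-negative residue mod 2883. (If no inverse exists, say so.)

no inverse exists

Euclidean algorithm on 2883, 948:
2883 = 3×948 + 39
948 = 24×39 + 12
39 = 3×12 + 3
12 = 4×3 + 0
The gcd is 3, not 1, hence no inverse exists.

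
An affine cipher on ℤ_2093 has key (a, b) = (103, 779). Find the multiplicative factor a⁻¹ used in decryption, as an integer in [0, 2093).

Extended Euclidean algorithm:
2093 = 20·103 + 33
103 = 3·33 + 4
33 = 8·4 + 1
4 = 4·1 + 0
Since gcd(103, 2093) = 1, back-substitute to write 1 as a combination:
1 = 33 − 8·4
1 = −8·103 + 25·33
1 = 25·2093 − 508·103
Thus 103·(-508) ≡ 1 (mod 2093); reducing, -508 mod 2093 = 1585.

1585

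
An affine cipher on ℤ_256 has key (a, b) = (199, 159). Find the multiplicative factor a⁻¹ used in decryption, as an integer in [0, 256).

247

gcd(256, 199) by repeated division:
256 = 1×199 + 57
199 = 3×57 + 28
57 = 2×28 + 1
28 = 28×1 + 0
The gcd is 1. Working backward:
1 = 57 − 2·28
1 = −2·199 + 7·57
1 = 7·256 − 9·199
Hence 199⁻¹ ≡ -9 ≡ 247 (mod 256).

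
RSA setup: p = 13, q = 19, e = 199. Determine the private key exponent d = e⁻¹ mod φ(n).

φ(n) = (p−1)(q−1) = 12·18 = 216.
Need d with 199·d ≡ 1 (mod 216). Apply the extended Euclidean algorithm:
216 = 1×199 + 17
199 = 11×17 + 12
17 = 1×12 + 5
12 = 2×5 + 2
5 = 2×2 + 1
2 = 2×1 + 0
Back-substitute:
1 = 5 − 2·2
1 = −2·12 + 5·5
1 = 5·17 − 7·12
1 = −7·199 + 82·17
1 = 82·216 − 89·199
So 199·(-89) ≡ 1 (mod 216), hence d ≡ -89 ≡ 127 (mod 216).

127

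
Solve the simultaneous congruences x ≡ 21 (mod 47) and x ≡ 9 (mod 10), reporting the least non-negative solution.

Write x = 21 + 47·k. Then 47·k ≡ 9 − 21 ≡ 8 (mod 10).
Need 47⁻¹ mod 10. Extended Euclid on (10, 7):
10 = 1*7 + 3
7 = 2*3 + 1
3 = 3*1 + 0
Back-substitute:
1 = 7 − 2·3
1 = −2·10 + 3·7
47⁻¹ ≡ 3 (mod 10), so k ≡ 3·8 ≡ 4 (mod 10).
x = 21 + 47·4 = 209.

209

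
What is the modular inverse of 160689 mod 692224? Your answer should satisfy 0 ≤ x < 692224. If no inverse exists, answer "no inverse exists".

669009

gcd(692224, 160689) by repeated division:
692224 = 4*160689 + 49468
160689 = 3*49468 + 12285
49468 = 4*12285 + 328
12285 = 37*328 + 149
328 = 2*149 + 30
149 = 4*30 + 29
30 = 1*29 + 1
29 = 29*1 + 0
gcd = 1, so the inverse exists. Back-substitute:
1 = 30 − 29
1 = −149 + 5·30
1 = 5·328 − 11·149
1 = −11·12285 + 412·328
1 = 412·49468 − 1659·12285
1 = −1659·160689 + 5389·49468
1 = 5389·692224 − 23215·160689
Hence 160689⁻¹ ≡ -23215 ≡ 669009 (mod 692224).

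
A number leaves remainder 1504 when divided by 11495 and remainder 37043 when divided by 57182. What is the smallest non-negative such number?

Write x = 1504 + 11495·k. Then 11495·k ≡ 37043 − 1504 ≡ 35539 (mod 57182).
Need 11495⁻¹ mod 57182. Extended Euclid on (57182, 11495):
57182 = 4·11495 + 11202
11495 = 1·11202 + 293
11202 = 38·293 + 68
293 = 4·68 + 21
68 = 3·21 + 5
21 = 4·5 + 1
5 = 5·1 + 0
Back-substitute:
1 = 21 − 4·5
1 = −4·68 + 13·21
1 = 13·293 − 56·68
1 = −56·11202 + 2141·293
1 = 2141·11495 − 2197·11202
1 = −2197·57182 + 10929·11495
11495⁻¹ ≡ 10929 (mod 57182), so k ≡ 10929·35539 ≡ 25587 (mod 57182).
x = 1504 + 11495·25587 = 294124069.

294124069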